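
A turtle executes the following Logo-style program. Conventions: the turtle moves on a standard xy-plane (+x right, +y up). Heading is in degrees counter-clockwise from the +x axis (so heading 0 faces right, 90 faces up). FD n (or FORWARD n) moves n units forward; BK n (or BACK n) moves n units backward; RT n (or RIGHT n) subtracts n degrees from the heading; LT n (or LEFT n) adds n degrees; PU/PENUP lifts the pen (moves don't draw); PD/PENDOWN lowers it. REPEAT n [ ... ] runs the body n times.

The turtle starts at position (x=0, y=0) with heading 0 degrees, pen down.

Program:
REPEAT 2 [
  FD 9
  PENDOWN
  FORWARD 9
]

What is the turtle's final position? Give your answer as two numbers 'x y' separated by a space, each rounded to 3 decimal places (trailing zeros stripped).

Executing turtle program step by step:
Start: pos=(0,0), heading=0, pen down
REPEAT 2 [
  -- iteration 1/2 --
  FD 9: (0,0) -> (9,0) [heading=0, draw]
  PD: pen down
  FD 9: (9,0) -> (18,0) [heading=0, draw]
  -- iteration 2/2 --
  FD 9: (18,0) -> (27,0) [heading=0, draw]
  PD: pen down
  FD 9: (27,0) -> (36,0) [heading=0, draw]
]
Final: pos=(36,0), heading=0, 4 segment(s) drawn

Answer: 36 0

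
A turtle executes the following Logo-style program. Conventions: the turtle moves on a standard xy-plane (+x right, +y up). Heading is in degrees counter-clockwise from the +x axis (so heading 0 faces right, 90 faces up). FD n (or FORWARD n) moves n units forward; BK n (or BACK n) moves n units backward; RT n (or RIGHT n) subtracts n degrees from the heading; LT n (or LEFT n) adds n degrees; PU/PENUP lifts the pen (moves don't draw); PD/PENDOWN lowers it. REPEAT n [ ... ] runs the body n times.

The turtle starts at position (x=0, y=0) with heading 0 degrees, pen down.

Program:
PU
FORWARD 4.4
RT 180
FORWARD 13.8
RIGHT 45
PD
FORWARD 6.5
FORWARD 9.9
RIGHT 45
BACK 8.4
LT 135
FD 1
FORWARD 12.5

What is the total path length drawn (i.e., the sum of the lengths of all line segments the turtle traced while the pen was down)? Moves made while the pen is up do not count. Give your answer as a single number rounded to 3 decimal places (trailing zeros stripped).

Answer: 38.3

Derivation:
Executing turtle program step by step:
Start: pos=(0,0), heading=0, pen down
PU: pen up
FD 4.4: (0,0) -> (4.4,0) [heading=0, move]
RT 180: heading 0 -> 180
FD 13.8: (4.4,0) -> (-9.4,0) [heading=180, move]
RT 45: heading 180 -> 135
PD: pen down
FD 6.5: (-9.4,0) -> (-13.996,4.596) [heading=135, draw]
FD 9.9: (-13.996,4.596) -> (-20.997,11.597) [heading=135, draw]
RT 45: heading 135 -> 90
BK 8.4: (-20.997,11.597) -> (-20.997,3.197) [heading=90, draw]
LT 135: heading 90 -> 225
FD 1: (-20.997,3.197) -> (-21.704,2.489) [heading=225, draw]
FD 12.5: (-21.704,2.489) -> (-30.542,-6.349) [heading=225, draw]
Final: pos=(-30.542,-6.349), heading=225, 5 segment(s) drawn

Segment lengths:
  seg 1: (-9.4,0) -> (-13.996,4.596), length = 6.5
  seg 2: (-13.996,4.596) -> (-20.997,11.597), length = 9.9
  seg 3: (-20.997,11.597) -> (-20.997,3.197), length = 8.4
  seg 4: (-20.997,3.197) -> (-21.704,2.489), length = 1
  seg 5: (-21.704,2.489) -> (-30.542,-6.349), length = 12.5
Total = 38.3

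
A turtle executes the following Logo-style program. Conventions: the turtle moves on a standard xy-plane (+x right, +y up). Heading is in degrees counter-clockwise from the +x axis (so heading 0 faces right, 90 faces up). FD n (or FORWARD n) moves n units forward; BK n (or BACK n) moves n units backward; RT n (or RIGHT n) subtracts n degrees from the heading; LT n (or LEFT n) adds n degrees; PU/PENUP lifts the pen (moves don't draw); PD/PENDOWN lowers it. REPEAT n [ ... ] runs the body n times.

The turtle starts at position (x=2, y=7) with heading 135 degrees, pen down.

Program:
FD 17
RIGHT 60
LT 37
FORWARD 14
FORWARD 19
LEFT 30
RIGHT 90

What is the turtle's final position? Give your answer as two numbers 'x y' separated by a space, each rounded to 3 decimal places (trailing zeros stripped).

Executing turtle program step by step:
Start: pos=(2,7), heading=135, pen down
FD 17: (2,7) -> (-10.021,19.021) [heading=135, draw]
RT 60: heading 135 -> 75
LT 37: heading 75 -> 112
FD 14: (-10.021,19.021) -> (-15.265,32.001) [heading=112, draw]
FD 19: (-15.265,32.001) -> (-22.383,49.618) [heading=112, draw]
LT 30: heading 112 -> 142
RT 90: heading 142 -> 52
Final: pos=(-22.383,49.618), heading=52, 3 segment(s) drawn

Answer: -22.383 49.618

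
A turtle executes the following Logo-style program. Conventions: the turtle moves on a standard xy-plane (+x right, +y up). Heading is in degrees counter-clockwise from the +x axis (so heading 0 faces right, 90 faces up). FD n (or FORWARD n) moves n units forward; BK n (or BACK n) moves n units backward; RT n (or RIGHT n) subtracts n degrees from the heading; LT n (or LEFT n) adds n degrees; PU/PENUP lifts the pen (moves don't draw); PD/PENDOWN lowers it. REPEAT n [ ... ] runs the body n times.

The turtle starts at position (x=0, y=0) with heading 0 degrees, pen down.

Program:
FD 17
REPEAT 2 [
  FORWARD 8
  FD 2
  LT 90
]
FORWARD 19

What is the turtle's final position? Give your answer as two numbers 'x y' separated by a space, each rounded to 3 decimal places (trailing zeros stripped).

Answer: 8 10

Derivation:
Executing turtle program step by step:
Start: pos=(0,0), heading=0, pen down
FD 17: (0,0) -> (17,0) [heading=0, draw]
REPEAT 2 [
  -- iteration 1/2 --
  FD 8: (17,0) -> (25,0) [heading=0, draw]
  FD 2: (25,0) -> (27,0) [heading=0, draw]
  LT 90: heading 0 -> 90
  -- iteration 2/2 --
  FD 8: (27,0) -> (27,8) [heading=90, draw]
  FD 2: (27,8) -> (27,10) [heading=90, draw]
  LT 90: heading 90 -> 180
]
FD 19: (27,10) -> (8,10) [heading=180, draw]
Final: pos=(8,10), heading=180, 6 segment(s) drawn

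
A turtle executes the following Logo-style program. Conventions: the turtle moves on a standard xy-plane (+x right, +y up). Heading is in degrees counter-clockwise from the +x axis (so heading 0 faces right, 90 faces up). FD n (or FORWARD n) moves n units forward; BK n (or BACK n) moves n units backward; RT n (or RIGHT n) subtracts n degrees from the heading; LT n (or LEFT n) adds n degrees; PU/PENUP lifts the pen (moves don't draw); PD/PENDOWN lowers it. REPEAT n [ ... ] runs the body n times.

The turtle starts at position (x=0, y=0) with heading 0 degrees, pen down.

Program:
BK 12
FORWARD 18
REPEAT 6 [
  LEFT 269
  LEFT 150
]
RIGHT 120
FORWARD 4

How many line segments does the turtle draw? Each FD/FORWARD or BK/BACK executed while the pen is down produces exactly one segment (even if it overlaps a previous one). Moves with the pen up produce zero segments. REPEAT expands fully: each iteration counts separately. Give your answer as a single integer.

Executing turtle program step by step:
Start: pos=(0,0), heading=0, pen down
BK 12: (0,0) -> (-12,0) [heading=0, draw]
FD 18: (-12,0) -> (6,0) [heading=0, draw]
REPEAT 6 [
  -- iteration 1/6 --
  LT 269: heading 0 -> 269
  LT 150: heading 269 -> 59
  -- iteration 2/6 --
  LT 269: heading 59 -> 328
  LT 150: heading 328 -> 118
  -- iteration 3/6 --
  LT 269: heading 118 -> 27
  LT 150: heading 27 -> 177
  -- iteration 4/6 --
  LT 269: heading 177 -> 86
  LT 150: heading 86 -> 236
  -- iteration 5/6 --
  LT 269: heading 236 -> 145
  LT 150: heading 145 -> 295
  -- iteration 6/6 --
  LT 269: heading 295 -> 204
  LT 150: heading 204 -> 354
]
RT 120: heading 354 -> 234
FD 4: (6,0) -> (3.649,-3.236) [heading=234, draw]
Final: pos=(3.649,-3.236), heading=234, 3 segment(s) drawn
Segments drawn: 3

Answer: 3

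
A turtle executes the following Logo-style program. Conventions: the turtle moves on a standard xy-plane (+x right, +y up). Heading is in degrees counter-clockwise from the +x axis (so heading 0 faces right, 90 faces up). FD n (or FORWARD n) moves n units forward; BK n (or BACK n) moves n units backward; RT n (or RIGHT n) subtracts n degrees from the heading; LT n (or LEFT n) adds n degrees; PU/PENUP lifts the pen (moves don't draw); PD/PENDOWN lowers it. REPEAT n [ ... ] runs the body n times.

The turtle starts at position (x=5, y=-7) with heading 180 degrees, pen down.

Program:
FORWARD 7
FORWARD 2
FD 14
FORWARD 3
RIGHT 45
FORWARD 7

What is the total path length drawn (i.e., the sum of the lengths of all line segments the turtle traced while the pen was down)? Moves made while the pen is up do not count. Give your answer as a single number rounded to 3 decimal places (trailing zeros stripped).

Executing turtle program step by step:
Start: pos=(5,-7), heading=180, pen down
FD 7: (5,-7) -> (-2,-7) [heading=180, draw]
FD 2: (-2,-7) -> (-4,-7) [heading=180, draw]
FD 14: (-4,-7) -> (-18,-7) [heading=180, draw]
FD 3: (-18,-7) -> (-21,-7) [heading=180, draw]
RT 45: heading 180 -> 135
FD 7: (-21,-7) -> (-25.95,-2.05) [heading=135, draw]
Final: pos=(-25.95,-2.05), heading=135, 5 segment(s) drawn

Segment lengths:
  seg 1: (5,-7) -> (-2,-7), length = 7
  seg 2: (-2,-7) -> (-4,-7), length = 2
  seg 3: (-4,-7) -> (-18,-7), length = 14
  seg 4: (-18,-7) -> (-21,-7), length = 3
  seg 5: (-21,-7) -> (-25.95,-2.05), length = 7
Total = 33

Answer: 33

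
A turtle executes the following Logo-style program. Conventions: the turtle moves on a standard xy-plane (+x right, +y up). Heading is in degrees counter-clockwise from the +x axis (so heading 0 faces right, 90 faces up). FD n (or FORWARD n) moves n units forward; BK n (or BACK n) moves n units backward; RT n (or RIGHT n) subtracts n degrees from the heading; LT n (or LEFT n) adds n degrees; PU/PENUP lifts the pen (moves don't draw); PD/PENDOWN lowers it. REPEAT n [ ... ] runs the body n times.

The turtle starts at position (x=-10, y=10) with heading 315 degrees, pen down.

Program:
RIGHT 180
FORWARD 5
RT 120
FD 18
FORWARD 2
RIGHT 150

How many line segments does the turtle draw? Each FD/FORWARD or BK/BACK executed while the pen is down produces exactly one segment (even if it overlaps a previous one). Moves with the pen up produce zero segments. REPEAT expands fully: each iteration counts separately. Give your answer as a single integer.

Executing turtle program step by step:
Start: pos=(-10,10), heading=315, pen down
RT 180: heading 315 -> 135
FD 5: (-10,10) -> (-13.536,13.536) [heading=135, draw]
RT 120: heading 135 -> 15
FD 18: (-13.536,13.536) -> (3.851,18.194) [heading=15, draw]
FD 2: (3.851,18.194) -> (5.783,18.712) [heading=15, draw]
RT 150: heading 15 -> 225
Final: pos=(5.783,18.712), heading=225, 3 segment(s) drawn
Segments drawn: 3

Answer: 3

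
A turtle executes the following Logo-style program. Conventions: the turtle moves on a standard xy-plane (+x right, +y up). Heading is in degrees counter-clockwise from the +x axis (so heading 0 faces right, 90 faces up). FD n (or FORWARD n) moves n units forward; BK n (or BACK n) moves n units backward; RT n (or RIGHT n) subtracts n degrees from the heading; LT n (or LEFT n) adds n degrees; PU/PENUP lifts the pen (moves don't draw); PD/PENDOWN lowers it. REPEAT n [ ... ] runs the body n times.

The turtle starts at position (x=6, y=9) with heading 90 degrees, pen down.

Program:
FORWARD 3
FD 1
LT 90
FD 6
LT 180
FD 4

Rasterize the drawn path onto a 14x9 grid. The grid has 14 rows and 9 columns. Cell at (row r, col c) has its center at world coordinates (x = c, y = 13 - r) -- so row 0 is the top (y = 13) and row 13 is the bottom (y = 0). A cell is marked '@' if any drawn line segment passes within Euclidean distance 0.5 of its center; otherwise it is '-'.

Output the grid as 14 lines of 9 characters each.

Segment 0: (6,9) -> (6,12)
Segment 1: (6,12) -> (6,13)
Segment 2: (6,13) -> (0,13)
Segment 3: (0,13) -> (4,13)

Answer: @@@@@@@--
------@--
------@--
------@--
------@--
---------
---------
---------
---------
---------
---------
---------
---------
---------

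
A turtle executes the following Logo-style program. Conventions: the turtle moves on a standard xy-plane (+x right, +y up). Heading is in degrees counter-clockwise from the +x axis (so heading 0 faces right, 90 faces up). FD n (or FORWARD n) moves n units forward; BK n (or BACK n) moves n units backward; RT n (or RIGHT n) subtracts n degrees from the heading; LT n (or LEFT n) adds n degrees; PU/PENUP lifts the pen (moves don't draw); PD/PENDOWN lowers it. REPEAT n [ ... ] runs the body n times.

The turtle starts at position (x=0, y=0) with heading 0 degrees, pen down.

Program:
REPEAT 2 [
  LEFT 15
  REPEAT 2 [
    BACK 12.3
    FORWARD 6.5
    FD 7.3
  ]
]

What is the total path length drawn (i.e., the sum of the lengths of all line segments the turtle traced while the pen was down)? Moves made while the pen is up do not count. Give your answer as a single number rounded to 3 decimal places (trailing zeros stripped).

Answer: 104.4

Derivation:
Executing turtle program step by step:
Start: pos=(0,0), heading=0, pen down
REPEAT 2 [
  -- iteration 1/2 --
  LT 15: heading 0 -> 15
  REPEAT 2 [
    -- iteration 1/2 --
    BK 12.3: (0,0) -> (-11.881,-3.183) [heading=15, draw]
    FD 6.5: (-11.881,-3.183) -> (-5.602,-1.501) [heading=15, draw]
    FD 7.3: (-5.602,-1.501) -> (1.449,0.388) [heading=15, draw]
    -- iteration 2/2 --
    BK 12.3: (1.449,0.388) -> (-10.432,-2.795) [heading=15, draw]
    FD 6.5: (-10.432,-2.795) -> (-4.153,-1.113) [heading=15, draw]
    FD 7.3: (-4.153,-1.113) -> (2.898,0.776) [heading=15, draw]
  ]
  -- iteration 2/2 --
  LT 15: heading 15 -> 30
  REPEAT 2 [
    -- iteration 1/2 --
    BK 12.3: (2.898,0.776) -> (-7.754,-5.374) [heading=30, draw]
    FD 6.5: (-7.754,-5.374) -> (-2.125,-2.124) [heading=30, draw]
    FD 7.3: (-2.125,-2.124) -> (4.197,1.526) [heading=30, draw]
    -- iteration 2/2 --
    BK 12.3: (4.197,1.526) -> (-6.455,-4.624) [heading=30, draw]
    FD 6.5: (-6.455,-4.624) -> (-0.826,-1.374) [heading=30, draw]
    FD 7.3: (-0.826,-1.374) -> (5.496,2.276) [heading=30, draw]
  ]
]
Final: pos=(5.496,2.276), heading=30, 12 segment(s) drawn

Segment lengths:
  seg 1: (0,0) -> (-11.881,-3.183), length = 12.3
  seg 2: (-11.881,-3.183) -> (-5.602,-1.501), length = 6.5
  seg 3: (-5.602,-1.501) -> (1.449,0.388), length = 7.3
  seg 4: (1.449,0.388) -> (-10.432,-2.795), length = 12.3
  seg 5: (-10.432,-2.795) -> (-4.153,-1.113), length = 6.5
  seg 6: (-4.153,-1.113) -> (2.898,0.776), length = 7.3
  seg 7: (2.898,0.776) -> (-7.754,-5.374), length = 12.3
  seg 8: (-7.754,-5.374) -> (-2.125,-2.124), length = 6.5
  seg 9: (-2.125,-2.124) -> (4.197,1.526), length = 7.3
  seg 10: (4.197,1.526) -> (-6.455,-4.624), length = 12.3
  seg 11: (-6.455,-4.624) -> (-0.826,-1.374), length = 6.5
  seg 12: (-0.826,-1.374) -> (5.496,2.276), length = 7.3
Total = 104.4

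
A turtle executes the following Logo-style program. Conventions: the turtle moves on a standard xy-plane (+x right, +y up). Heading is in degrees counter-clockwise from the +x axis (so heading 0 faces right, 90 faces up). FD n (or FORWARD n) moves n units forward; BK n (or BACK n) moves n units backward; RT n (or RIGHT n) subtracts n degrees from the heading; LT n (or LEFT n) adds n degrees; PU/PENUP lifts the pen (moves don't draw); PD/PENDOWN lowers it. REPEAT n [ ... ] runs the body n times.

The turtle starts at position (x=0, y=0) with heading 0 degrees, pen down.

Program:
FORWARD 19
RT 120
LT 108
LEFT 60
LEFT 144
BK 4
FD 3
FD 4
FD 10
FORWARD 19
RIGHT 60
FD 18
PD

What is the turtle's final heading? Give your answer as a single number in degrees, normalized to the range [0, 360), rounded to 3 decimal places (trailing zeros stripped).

Executing turtle program step by step:
Start: pos=(0,0), heading=0, pen down
FD 19: (0,0) -> (19,0) [heading=0, draw]
RT 120: heading 0 -> 240
LT 108: heading 240 -> 348
LT 60: heading 348 -> 48
LT 144: heading 48 -> 192
BK 4: (19,0) -> (22.913,0.832) [heading=192, draw]
FD 3: (22.913,0.832) -> (19.978,0.208) [heading=192, draw]
FD 4: (19.978,0.208) -> (16.066,-0.624) [heading=192, draw]
FD 10: (16.066,-0.624) -> (6.284,-2.703) [heading=192, draw]
FD 19: (6.284,-2.703) -> (-12.301,-6.653) [heading=192, draw]
RT 60: heading 192 -> 132
FD 18: (-12.301,-6.653) -> (-24.345,6.723) [heading=132, draw]
PD: pen down
Final: pos=(-24.345,6.723), heading=132, 7 segment(s) drawn

Answer: 132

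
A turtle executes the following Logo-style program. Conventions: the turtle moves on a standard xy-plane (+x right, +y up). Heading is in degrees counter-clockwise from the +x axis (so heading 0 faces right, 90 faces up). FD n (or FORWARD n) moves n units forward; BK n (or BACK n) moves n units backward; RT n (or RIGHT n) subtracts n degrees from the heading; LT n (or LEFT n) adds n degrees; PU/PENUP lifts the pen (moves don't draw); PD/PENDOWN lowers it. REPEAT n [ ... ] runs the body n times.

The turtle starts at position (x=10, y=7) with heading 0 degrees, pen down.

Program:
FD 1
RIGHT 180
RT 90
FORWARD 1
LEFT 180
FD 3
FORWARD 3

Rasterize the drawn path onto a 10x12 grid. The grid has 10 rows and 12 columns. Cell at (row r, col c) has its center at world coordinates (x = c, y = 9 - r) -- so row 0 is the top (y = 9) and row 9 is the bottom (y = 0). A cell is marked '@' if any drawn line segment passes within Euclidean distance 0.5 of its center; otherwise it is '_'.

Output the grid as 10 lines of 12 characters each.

Answer: ____________
___________@
__________@@
___________@
___________@
___________@
___________@
___________@
____________
____________

Derivation:
Segment 0: (10,7) -> (11,7)
Segment 1: (11,7) -> (11,8)
Segment 2: (11,8) -> (11,5)
Segment 3: (11,5) -> (11,2)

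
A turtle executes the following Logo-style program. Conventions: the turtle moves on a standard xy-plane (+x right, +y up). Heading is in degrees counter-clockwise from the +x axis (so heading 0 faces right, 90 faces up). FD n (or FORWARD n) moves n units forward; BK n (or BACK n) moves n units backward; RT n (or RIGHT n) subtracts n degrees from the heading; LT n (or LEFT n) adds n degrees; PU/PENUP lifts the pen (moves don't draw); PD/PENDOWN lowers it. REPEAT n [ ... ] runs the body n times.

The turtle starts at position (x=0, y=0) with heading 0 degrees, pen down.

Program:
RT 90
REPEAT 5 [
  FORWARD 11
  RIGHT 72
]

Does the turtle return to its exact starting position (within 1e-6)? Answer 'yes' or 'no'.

Answer: yes

Derivation:
Executing turtle program step by step:
Start: pos=(0,0), heading=0, pen down
RT 90: heading 0 -> 270
REPEAT 5 [
  -- iteration 1/5 --
  FD 11: (0,0) -> (0,-11) [heading=270, draw]
  RT 72: heading 270 -> 198
  -- iteration 2/5 --
  FD 11: (0,-11) -> (-10.462,-14.399) [heading=198, draw]
  RT 72: heading 198 -> 126
  -- iteration 3/5 --
  FD 11: (-10.462,-14.399) -> (-16.927,-5.5) [heading=126, draw]
  RT 72: heading 126 -> 54
  -- iteration 4/5 --
  FD 11: (-16.927,-5.5) -> (-10.462,3.399) [heading=54, draw]
  RT 72: heading 54 -> 342
  -- iteration 5/5 --
  FD 11: (-10.462,3.399) -> (0,0) [heading=342, draw]
  RT 72: heading 342 -> 270
]
Final: pos=(0,0), heading=270, 5 segment(s) drawn

Start position: (0, 0)
Final position: (0, 0)
Distance = 0; < 1e-6 -> CLOSED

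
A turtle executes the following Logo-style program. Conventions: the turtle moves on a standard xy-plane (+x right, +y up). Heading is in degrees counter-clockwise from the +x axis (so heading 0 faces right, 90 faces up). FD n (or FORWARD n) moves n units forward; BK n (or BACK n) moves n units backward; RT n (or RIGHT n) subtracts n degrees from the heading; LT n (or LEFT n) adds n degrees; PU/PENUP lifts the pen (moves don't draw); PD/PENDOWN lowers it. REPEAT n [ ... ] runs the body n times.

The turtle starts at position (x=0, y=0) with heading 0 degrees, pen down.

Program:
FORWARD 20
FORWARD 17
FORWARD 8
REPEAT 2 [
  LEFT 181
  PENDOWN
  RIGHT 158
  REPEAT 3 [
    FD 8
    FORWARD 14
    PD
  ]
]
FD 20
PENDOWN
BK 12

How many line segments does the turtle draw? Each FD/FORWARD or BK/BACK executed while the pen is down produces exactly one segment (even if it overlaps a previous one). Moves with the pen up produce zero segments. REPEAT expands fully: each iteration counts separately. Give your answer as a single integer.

Answer: 17

Derivation:
Executing turtle program step by step:
Start: pos=(0,0), heading=0, pen down
FD 20: (0,0) -> (20,0) [heading=0, draw]
FD 17: (20,0) -> (37,0) [heading=0, draw]
FD 8: (37,0) -> (45,0) [heading=0, draw]
REPEAT 2 [
  -- iteration 1/2 --
  LT 181: heading 0 -> 181
  PD: pen down
  RT 158: heading 181 -> 23
  REPEAT 3 [
    -- iteration 1/3 --
    FD 8: (45,0) -> (52.364,3.126) [heading=23, draw]
    FD 14: (52.364,3.126) -> (65.251,8.596) [heading=23, draw]
    PD: pen down
    -- iteration 2/3 --
    FD 8: (65.251,8.596) -> (72.615,11.722) [heading=23, draw]
    FD 14: (72.615,11.722) -> (85.502,17.192) [heading=23, draw]
    PD: pen down
    -- iteration 3/3 --
    FD 8: (85.502,17.192) -> (92.866,20.318) [heading=23, draw]
    FD 14: (92.866,20.318) -> (105.753,25.788) [heading=23, draw]
    PD: pen down
  ]
  -- iteration 2/2 --
  LT 181: heading 23 -> 204
  PD: pen down
  RT 158: heading 204 -> 46
  REPEAT 3 [
    -- iteration 1/3 --
    FD 8: (105.753,25.788) -> (111.311,31.543) [heading=46, draw]
    FD 14: (111.311,31.543) -> (121.036,41.614) [heading=46, draw]
    PD: pen down
    -- iteration 2/3 --
    FD 8: (121.036,41.614) -> (126.593,47.368) [heading=46, draw]
    FD 14: (126.593,47.368) -> (136.318,57.439) [heading=46, draw]
    PD: pen down
    -- iteration 3/3 --
    FD 8: (136.318,57.439) -> (141.876,63.194) [heading=46, draw]
    FD 14: (141.876,63.194) -> (151.601,73.265) [heading=46, draw]
    PD: pen down
  ]
]
FD 20: (151.601,73.265) -> (165.494,87.651) [heading=46, draw]
PD: pen down
BK 12: (165.494,87.651) -> (157.158,79.019) [heading=46, draw]
Final: pos=(157.158,79.019), heading=46, 17 segment(s) drawn
Segments drawn: 17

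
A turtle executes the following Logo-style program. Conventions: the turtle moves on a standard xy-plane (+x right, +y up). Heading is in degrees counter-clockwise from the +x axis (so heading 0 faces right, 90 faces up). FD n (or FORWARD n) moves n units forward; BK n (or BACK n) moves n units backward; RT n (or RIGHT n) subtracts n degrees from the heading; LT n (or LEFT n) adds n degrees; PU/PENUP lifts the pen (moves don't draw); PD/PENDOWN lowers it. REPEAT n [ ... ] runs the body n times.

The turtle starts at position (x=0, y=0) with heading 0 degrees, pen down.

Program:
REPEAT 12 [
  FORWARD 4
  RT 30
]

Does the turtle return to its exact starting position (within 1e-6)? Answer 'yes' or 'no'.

Executing turtle program step by step:
Start: pos=(0,0), heading=0, pen down
REPEAT 12 [
  -- iteration 1/12 --
  FD 4: (0,0) -> (4,0) [heading=0, draw]
  RT 30: heading 0 -> 330
  -- iteration 2/12 --
  FD 4: (4,0) -> (7.464,-2) [heading=330, draw]
  RT 30: heading 330 -> 300
  -- iteration 3/12 --
  FD 4: (7.464,-2) -> (9.464,-5.464) [heading=300, draw]
  RT 30: heading 300 -> 270
  -- iteration 4/12 --
  FD 4: (9.464,-5.464) -> (9.464,-9.464) [heading=270, draw]
  RT 30: heading 270 -> 240
  -- iteration 5/12 --
  FD 4: (9.464,-9.464) -> (7.464,-12.928) [heading=240, draw]
  RT 30: heading 240 -> 210
  -- iteration 6/12 --
  FD 4: (7.464,-12.928) -> (4,-14.928) [heading=210, draw]
  RT 30: heading 210 -> 180
  -- iteration 7/12 --
  FD 4: (4,-14.928) -> (0,-14.928) [heading=180, draw]
  RT 30: heading 180 -> 150
  -- iteration 8/12 --
  FD 4: (0,-14.928) -> (-3.464,-12.928) [heading=150, draw]
  RT 30: heading 150 -> 120
  -- iteration 9/12 --
  FD 4: (-3.464,-12.928) -> (-5.464,-9.464) [heading=120, draw]
  RT 30: heading 120 -> 90
  -- iteration 10/12 --
  FD 4: (-5.464,-9.464) -> (-5.464,-5.464) [heading=90, draw]
  RT 30: heading 90 -> 60
  -- iteration 11/12 --
  FD 4: (-5.464,-5.464) -> (-3.464,-2) [heading=60, draw]
  RT 30: heading 60 -> 30
  -- iteration 12/12 --
  FD 4: (-3.464,-2) -> (0,0) [heading=30, draw]
  RT 30: heading 30 -> 0
]
Final: pos=(0,0), heading=0, 12 segment(s) drawn

Start position: (0, 0)
Final position: (0, 0)
Distance = 0; < 1e-6 -> CLOSED

Answer: yes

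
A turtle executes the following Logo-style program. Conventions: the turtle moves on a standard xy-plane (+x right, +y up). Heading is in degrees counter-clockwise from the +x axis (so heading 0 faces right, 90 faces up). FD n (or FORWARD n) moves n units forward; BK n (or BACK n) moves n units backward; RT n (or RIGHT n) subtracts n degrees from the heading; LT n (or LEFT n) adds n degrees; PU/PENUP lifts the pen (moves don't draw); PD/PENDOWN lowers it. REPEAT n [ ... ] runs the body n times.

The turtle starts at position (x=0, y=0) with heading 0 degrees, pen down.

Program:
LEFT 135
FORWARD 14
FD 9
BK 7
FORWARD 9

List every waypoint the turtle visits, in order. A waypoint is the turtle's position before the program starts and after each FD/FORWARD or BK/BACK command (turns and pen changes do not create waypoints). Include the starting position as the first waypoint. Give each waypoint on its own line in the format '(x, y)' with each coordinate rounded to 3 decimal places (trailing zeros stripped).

Executing turtle program step by step:
Start: pos=(0,0), heading=0, pen down
LT 135: heading 0 -> 135
FD 14: (0,0) -> (-9.899,9.899) [heading=135, draw]
FD 9: (-9.899,9.899) -> (-16.263,16.263) [heading=135, draw]
BK 7: (-16.263,16.263) -> (-11.314,11.314) [heading=135, draw]
FD 9: (-11.314,11.314) -> (-17.678,17.678) [heading=135, draw]
Final: pos=(-17.678,17.678), heading=135, 4 segment(s) drawn
Waypoints (5 total):
(0, 0)
(-9.899, 9.899)
(-16.263, 16.263)
(-11.314, 11.314)
(-17.678, 17.678)

Answer: (0, 0)
(-9.899, 9.899)
(-16.263, 16.263)
(-11.314, 11.314)
(-17.678, 17.678)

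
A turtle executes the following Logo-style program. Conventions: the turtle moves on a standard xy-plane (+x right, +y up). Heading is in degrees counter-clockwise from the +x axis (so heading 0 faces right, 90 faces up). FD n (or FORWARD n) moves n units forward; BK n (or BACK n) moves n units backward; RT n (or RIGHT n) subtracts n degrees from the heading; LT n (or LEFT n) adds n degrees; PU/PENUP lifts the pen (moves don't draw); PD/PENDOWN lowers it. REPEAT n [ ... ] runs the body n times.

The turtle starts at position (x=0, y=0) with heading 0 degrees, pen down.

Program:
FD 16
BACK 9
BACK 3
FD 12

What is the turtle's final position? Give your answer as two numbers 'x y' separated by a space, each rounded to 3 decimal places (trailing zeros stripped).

Answer: 16 0

Derivation:
Executing turtle program step by step:
Start: pos=(0,0), heading=0, pen down
FD 16: (0,0) -> (16,0) [heading=0, draw]
BK 9: (16,0) -> (7,0) [heading=0, draw]
BK 3: (7,0) -> (4,0) [heading=0, draw]
FD 12: (4,0) -> (16,0) [heading=0, draw]
Final: pos=(16,0), heading=0, 4 segment(s) drawn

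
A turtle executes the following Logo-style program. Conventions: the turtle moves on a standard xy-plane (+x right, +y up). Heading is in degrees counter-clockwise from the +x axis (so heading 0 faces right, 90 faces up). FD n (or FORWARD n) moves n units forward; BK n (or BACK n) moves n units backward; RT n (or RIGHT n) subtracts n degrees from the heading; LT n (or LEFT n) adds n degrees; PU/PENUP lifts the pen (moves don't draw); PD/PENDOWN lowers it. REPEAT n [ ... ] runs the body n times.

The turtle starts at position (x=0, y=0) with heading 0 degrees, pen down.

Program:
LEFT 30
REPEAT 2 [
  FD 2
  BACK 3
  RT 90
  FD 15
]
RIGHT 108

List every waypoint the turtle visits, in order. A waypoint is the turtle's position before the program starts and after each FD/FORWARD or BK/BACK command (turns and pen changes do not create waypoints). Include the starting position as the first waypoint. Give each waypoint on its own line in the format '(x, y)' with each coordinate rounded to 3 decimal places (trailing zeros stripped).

Executing turtle program step by step:
Start: pos=(0,0), heading=0, pen down
LT 30: heading 0 -> 30
REPEAT 2 [
  -- iteration 1/2 --
  FD 2: (0,0) -> (1.732,1) [heading=30, draw]
  BK 3: (1.732,1) -> (-0.866,-0.5) [heading=30, draw]
  RT 90: heading 30 -> 300
  FD 15: (-0.866,-0.5) -> (6.634,-13.49) [heading=300, draw]
  -- iteration 2/2 --
  FD 2: (6.634,-13.49) -> (7.634,-15.222) [heading=300, draw]
  BK 3: (7.634,-15.222) -> (6.134,-12.624) [heading=300, draw]
  RT 90: heading 300 -> 210
  FD 15: (6.134,-12.624) -> (-6.856,-20.124) [heading=210, draw]
]
RT 108: heading 210 -> 102
Final: pos=(-6.856,-20.124), heading=102, 6 segment(s) drawn
Waypoints (7 total):
(0, 0)
(1.732, 1)
(-0.866, -0.5)
(6.634, -13.49)
(7.634, -15.222)
(6.134, -12.624)
(-6.856, -20.124)

Answer: (0, 0)
(1.732, 1)
(-0.866, -0.5)
(6.634, -13.49)
(7.634, -15.222)
(6.134, -12.624)
(-6.856, -20.124)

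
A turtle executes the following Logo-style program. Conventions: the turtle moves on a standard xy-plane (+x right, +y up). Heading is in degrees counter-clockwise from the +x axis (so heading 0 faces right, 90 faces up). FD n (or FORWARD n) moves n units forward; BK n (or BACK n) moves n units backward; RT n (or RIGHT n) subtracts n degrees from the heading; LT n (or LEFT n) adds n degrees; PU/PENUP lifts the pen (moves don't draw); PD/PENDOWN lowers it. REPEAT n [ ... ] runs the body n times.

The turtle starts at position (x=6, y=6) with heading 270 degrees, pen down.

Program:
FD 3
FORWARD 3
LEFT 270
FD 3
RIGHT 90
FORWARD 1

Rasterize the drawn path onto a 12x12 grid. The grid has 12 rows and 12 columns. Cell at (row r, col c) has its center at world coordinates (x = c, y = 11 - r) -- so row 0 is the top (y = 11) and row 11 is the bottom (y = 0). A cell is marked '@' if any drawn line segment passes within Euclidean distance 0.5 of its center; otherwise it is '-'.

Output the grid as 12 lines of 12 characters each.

Answer: ------------
------------
------------
------------
------------
------@-----
------@-----
------@-----
------@-----
------@-----
---@--@-----
---@@@@-----

Derivation:
Segment 0: (6,6) -> (6,3)
Segment 1: (6,3) -> (6,0)
Segment 2: (6,0) -> (3,0)
Segment 3: (3,0) -> (3,1)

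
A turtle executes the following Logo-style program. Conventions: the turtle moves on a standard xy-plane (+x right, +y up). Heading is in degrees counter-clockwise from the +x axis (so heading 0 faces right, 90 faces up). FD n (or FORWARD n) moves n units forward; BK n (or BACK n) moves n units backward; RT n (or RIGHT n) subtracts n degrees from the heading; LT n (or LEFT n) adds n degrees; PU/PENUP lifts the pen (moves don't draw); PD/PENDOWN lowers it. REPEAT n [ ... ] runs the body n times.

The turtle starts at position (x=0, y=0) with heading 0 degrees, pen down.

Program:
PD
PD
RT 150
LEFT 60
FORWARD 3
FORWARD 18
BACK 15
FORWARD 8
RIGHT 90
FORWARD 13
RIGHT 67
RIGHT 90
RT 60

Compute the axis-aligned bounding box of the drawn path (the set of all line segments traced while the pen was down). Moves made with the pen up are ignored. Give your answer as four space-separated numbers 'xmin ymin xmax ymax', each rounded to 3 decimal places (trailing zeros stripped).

Answer: -13 -21 0 0

Derivation:
Executing turtle program step by step:
Start: pos=(0,0), heading=0, pen down
PD: pen down
PD: pen down
RT 150: heading 0 -> 210
LT 60: heading 210 -> 270
FD 3: (0,0) -> (0,-3) [heading=270, draw]
FD 18: (0,-3) -> (0,-21) [heading=270, draw]
BK 15: (0,-21) -> (0,-6) [heading=270, draw]
FD 8: (0,-6) -> (0,-14) [heading=270, draw]
RT 90: heading 270 -> 180
FD 13: (0,-14) -> (-13,-14) [heading=180, draw]
RT 67: heading 180 -> 113
RT 90: heading 113 -> 23
RT 60: heading 23 -> 323
Final: pos=(-13,-14), heading=323, 5 segment(s) drawn

Segment endpoints: x in {-13, 0, 0, 0, 0, 0}, y in {-21, -14, -14, -6, -3, 0}
xmin=-13, ymin=-21, xmax=0, ymax=0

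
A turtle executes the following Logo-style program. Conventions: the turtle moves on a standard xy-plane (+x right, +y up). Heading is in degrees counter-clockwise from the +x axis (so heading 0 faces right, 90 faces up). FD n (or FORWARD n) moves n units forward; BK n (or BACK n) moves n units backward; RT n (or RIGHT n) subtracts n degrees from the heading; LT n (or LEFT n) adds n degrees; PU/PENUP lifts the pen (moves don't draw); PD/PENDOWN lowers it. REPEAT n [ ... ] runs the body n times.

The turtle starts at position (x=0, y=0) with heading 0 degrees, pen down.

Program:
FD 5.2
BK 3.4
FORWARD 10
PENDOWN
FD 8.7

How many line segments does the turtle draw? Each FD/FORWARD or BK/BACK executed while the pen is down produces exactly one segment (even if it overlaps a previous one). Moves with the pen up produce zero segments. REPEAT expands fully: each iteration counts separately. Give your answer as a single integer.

Answer: 4

Derivation:
Executing turtle program step by step:
Start: pos=(0,0), heading=0, pen down
FD 5.2: (0,0) -> (5.2,0) [heading=0, draw]
BK 3.4: (5.2,0) -> (1.8,0) [heading=0, draw]
FD 10: (1.8,0) -> (11.8,0) [heading=0, draw]
PD: pen down
FD 8.7: (11.8,0) -> (20.5,0) [heading=0, draw]
Final: pos=(20.5,0), heading=0, 4 segment(s) drawn
Segments drawn: 4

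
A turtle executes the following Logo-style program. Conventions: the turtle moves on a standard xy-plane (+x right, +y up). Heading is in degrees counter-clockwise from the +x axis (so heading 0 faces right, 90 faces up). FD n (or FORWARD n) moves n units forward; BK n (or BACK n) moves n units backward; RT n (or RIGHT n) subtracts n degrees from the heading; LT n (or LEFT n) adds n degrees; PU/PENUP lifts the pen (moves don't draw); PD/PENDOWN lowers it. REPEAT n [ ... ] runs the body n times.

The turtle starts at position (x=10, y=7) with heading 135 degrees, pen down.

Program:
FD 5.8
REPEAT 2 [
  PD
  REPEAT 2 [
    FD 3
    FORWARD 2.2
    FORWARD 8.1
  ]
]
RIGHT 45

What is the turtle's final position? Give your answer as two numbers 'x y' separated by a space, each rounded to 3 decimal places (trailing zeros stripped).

Answer: -31.719 48.719

Derivation:
Executing turtle program step by step:
Start: pos=(10,7), heading=135, pen down
FD 5.8: (10,7) -> (5.899,11.101) [heading=135, draw]
REPEAT 2 [
  -- iteration 1/2 --
  PD: pen down
  REPEAT 2 [
    -- iteration 1/2 --
    FD 3: (5.899,11.101) -> (3.777,13.223) [heading=135, draw]
    FD 2.2: (3.777,13.223) -> (2.222,14.778) [heading=135, draw]
    FD 8.1: (2.222,14.778) -> (-3.506,20.506) [heading=135, draw]
    -- iteration 2/2 --
    FD 3: (-3.506,20.506) -> (-5.627,22.627) [heading=135, draw]
    FD 2.2: (-5.627,22.627) -> (-7.183,24.183) [heading=135, draw]
    FD 8.1: (-7.183,24.183) -> (-12.91,29.91) [heading=135, draw]
  ]
  -- iteration 2/2 --
  PD: pen down
  REPEAT 2 [
    -- iteration 1/2 --
    FD 3: (-12.91,29.91) -> (-15.032,32.032) [heading=135, draw]
    FD 2.2: (-15.032,32.032) -> (-16.587,33.587) [heading=135, draw]
    FD 8.1: (-16.587,33.587) -> (-22.315,39.315) [heading=135, draw]
    -- iteration 2/2 --
    FD 3: (-22.315,39.315) -> (-24.436,41.436) [heading=135, draw]
    FD 2.2: (-24.436,41.436) -> (-25.992,42.992) [heading=135, draw]
    FD 8.1: (-25.992,42.992) -> (-31.719,48.719) [heading=135, draw]
  ]
]
RT 45: heading 135 -> 90
Final: pos=(-31.719,48.719), heading=90, 13 segment(s) drawn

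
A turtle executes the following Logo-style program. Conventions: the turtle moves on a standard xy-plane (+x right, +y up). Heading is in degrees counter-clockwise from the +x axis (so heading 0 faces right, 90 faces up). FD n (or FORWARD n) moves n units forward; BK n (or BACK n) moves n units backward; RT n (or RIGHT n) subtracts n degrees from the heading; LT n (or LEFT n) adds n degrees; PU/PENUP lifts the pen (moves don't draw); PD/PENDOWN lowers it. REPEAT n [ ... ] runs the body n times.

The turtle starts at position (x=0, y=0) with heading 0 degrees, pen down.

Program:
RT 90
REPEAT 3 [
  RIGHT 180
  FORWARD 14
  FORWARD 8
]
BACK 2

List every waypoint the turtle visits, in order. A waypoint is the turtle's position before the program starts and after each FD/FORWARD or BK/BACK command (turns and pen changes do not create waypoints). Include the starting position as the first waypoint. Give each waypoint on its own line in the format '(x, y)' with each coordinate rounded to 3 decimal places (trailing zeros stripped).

Executing turtle program step by step:
Start: pos=(0,0), heading=0, pen down
RT 90: heading 0 -> 270
REPEAT 3 [
  -- iteration 1/3 --
  RT 180: heading 270 -> 90
  FD 14: (0,0) -> (0,14) [heading=90, draw]
  FD 8: (0,14) -> (0,22) [heading=90, draw]
  -- iteration 2/3 --
  RT 180: heading 90 -> 270
  FD 14: (0,22) -> (0,8) [heading=270, draw]
  FD 8: (0,8) -> (0,0) [heading=270, draw]
  -- iteration 3/3 --
  RT 180: heading 270 -> 90
  FD 14: (0,0) -> (0,14) [heading=90, draw]
  FD 8: (0,14) -> (0,22) [heading=90, draw]
]
BK 2: (0,22) -> (0,20) [heading=90, draw]
Final: pos=(0,20), heading=90, 7 segment(s) drawn
Waypoints (8 total):
(0, 0)
(0, 14)
(0, 22)
(0, 8)
(0, 0)
(0, 14)
(0, 22)
(0, 20)

Answer: (0, 0)
(0, 14)
(0, 22)
(0, 8)
(0, 0)
(0, 14)
(0, 22)
(0, 20)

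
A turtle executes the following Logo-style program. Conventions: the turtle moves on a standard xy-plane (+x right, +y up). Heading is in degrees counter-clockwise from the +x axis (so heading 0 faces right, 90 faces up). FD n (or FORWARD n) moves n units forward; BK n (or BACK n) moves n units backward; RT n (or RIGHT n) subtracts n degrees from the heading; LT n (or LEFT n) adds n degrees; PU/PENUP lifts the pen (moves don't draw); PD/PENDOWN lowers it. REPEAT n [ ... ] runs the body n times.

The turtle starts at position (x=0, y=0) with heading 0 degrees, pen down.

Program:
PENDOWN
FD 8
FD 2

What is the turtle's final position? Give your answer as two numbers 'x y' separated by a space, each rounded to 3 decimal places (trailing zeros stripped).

Answer: 10 0

Derivation:
Executing turtle program step by step:
Start: pos=(0,0), heading=0, pen down
PD: pen down
FD 8: (0,0) -> (8,0) [heading=0, draw]
FD 2: (8,0) -> (10,0) [heading=0, draw]
Final: pos=(10,0), heading=0, 2 segment(s) drawn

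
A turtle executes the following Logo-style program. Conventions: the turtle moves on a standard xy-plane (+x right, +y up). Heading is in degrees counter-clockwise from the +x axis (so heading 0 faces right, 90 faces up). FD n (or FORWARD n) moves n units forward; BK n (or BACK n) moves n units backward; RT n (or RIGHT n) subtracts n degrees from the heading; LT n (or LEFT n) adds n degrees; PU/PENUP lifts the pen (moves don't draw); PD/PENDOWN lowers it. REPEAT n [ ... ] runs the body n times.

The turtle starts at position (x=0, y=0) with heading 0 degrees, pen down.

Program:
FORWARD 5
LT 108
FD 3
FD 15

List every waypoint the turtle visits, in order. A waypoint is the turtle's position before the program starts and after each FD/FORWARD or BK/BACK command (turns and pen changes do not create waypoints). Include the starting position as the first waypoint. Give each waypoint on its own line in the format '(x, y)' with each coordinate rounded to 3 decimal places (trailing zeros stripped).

Answer: (0, 0)
(5, 0)
(4.073, 2.853)
(-0.562, 17.119)

Derivation:
Executing turtle program step by step:
Start: pos=(0,0), heading=0, pen down
FD 5: (0,0) -> (5,0) [heading=0, draw]
LT 108: heading 0 -> 108
FD 3: (5,0) -> (4.073,2.853) [heading=108, draw]
FD 15: (4.073,2.853) -> (-0.562,17.119) [heading=108, draw]
Final: pos=(-0.562,17.119), heading=108, 3 segment(s) drawn
Waypoints (4 total):
(0, 0)
(5, 0)
(4.073, 2.853)
(-0.562, 17.119)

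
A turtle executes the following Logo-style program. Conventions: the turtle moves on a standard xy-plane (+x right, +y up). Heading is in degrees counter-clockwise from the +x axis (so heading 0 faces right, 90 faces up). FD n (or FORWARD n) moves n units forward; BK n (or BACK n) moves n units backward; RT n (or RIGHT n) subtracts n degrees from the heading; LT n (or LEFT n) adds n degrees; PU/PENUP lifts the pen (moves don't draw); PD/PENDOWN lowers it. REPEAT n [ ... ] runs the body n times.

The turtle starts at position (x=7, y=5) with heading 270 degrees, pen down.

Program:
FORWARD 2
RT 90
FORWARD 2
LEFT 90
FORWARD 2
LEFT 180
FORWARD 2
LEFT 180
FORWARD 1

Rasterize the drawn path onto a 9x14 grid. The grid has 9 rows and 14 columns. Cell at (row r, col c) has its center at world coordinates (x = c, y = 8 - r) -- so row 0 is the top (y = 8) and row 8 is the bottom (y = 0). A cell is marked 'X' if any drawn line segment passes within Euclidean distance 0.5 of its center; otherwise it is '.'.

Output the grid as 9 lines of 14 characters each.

Answer: ..............
..............
..............
.......X......
.......X......
.....XXX......
.....X........
.....X........
..............

Derivation:
Segment 0: (7,5) -> (7,3)
Segment 1: (7,3) -> (5,3)
Segment 2: (5,3) -> (5,1)
Segment 3: (5,1) -> (5,3)
Segment 4: (5,3) -> (5,2)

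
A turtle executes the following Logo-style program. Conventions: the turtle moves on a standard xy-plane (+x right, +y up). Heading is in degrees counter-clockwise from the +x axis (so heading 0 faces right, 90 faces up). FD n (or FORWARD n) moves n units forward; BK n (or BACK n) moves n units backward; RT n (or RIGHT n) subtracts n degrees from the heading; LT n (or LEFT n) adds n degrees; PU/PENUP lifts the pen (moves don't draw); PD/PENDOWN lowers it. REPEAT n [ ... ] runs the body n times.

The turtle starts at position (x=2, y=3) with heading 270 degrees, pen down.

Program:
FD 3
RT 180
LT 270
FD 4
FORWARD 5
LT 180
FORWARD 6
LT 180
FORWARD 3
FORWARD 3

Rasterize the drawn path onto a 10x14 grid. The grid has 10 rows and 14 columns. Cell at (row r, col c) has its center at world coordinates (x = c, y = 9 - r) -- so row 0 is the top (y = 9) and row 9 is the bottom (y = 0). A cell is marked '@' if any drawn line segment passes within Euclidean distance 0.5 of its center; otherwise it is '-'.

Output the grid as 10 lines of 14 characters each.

Segment 0: (2,3) -> (2,0)
Segment 1: (2,0) -> (6,-0)
Segment 2: (6,-0) -> (11,-0)
Segment 3: (11,-0) -> (5,0)
Segment 4: (5,0) -> (8,-0)
Segment 5: (8,-0) -> (11,-0)

Answer: --------------
--------------
--------------
--------------
--------------
--------------
--@-----------
--@-----------
--@-----------
--@@@@@@@@@@--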